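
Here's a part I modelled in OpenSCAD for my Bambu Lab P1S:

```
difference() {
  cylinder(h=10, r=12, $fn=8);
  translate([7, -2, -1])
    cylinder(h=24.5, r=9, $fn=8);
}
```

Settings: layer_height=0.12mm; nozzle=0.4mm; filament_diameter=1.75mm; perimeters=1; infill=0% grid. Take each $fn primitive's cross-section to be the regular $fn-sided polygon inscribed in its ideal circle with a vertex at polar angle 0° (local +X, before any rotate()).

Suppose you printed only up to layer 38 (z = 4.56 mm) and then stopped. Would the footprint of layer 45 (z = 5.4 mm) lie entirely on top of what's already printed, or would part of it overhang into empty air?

Compare the two slices. At z = 4.56: the r=12 cylinder contributes a regular 8-gon of circumradius 12 (area = (8/2)·12.000²·sin(360°/8) = 407.29 mm²); the cylinder at (7, -2): section is a regular 8-gon, circumradius r=9 (area = (8/2)·9.000²·sin(360°/8) = 229.10 mm²); Taking the first minus the rest: starting from the r=12 cylinder (407.29 mm²), the r=9 cylinder at (7, -2) partially overlaps it — only the 164.09 mm² overlap (of its 229.10 mm²) is removed, clipping the outline — area = 243.20 mm². At z = 5.4: the cylinder: section is a regular 8-gon, circumradius r=12 (area = (8/2)·12.000²·sin(360°/8) = 407.29 mm²); the r=9 cylinder at (7, -2) gives a regular 8-gon of circumradius 9 (constant along its height) (area = (8/2)·9.000²·sin(360°/8) = 229.10 mm²); Subtracting the remaining from the first: starting from the r=12 cylinder (407.29 mm²), the r=9 cylinder at (7, -2) partially overlaps it — only the 164.09 mm² overlap (of its 229.10 mm²) is removed, clipping the outline — area = 243.20 mm². Checking containment: the cross-section at z = 5.4 is a subset of the cross-section at z = 4.56.

entirely on top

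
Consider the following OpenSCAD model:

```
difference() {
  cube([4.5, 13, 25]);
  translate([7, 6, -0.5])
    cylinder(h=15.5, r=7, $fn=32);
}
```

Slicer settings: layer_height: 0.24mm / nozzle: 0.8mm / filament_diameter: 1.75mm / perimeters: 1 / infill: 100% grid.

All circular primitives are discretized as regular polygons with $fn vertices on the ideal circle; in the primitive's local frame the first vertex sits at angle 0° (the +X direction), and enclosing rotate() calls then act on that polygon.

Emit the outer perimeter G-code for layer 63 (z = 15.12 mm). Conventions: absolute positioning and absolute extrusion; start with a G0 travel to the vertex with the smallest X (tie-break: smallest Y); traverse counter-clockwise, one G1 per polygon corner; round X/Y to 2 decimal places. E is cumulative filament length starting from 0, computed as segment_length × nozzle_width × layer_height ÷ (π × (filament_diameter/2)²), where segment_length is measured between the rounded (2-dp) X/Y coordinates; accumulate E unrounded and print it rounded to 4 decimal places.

At z = 15.12 mm: the 4.5×13 cube contributes its full rectangle; the cylinder at (7, 6) is not intersected at this z (z outside [-0.5, 15]); Subtracting the remaining from the first: none of the subtracted shapes is present at this height, so the 4.5×13 cube is unchanged — 1 connected region. The outline is a single polygon with 4 vertices. Extrusion per mm of travel: 0.8 × 0.24 / (π × 0.875²) = 0.079824. Accumulating E over each segment gives final E = 2.7939.

G0 X0.00 Y0.00 Z15.12
G1 X4.50 Y0.00 E0.3592
G1 X4.50 Y13.00 E1.3969
G1 X0.00 Y13.00 E1.7561
G1 X0.00 Y0.00 E2.7939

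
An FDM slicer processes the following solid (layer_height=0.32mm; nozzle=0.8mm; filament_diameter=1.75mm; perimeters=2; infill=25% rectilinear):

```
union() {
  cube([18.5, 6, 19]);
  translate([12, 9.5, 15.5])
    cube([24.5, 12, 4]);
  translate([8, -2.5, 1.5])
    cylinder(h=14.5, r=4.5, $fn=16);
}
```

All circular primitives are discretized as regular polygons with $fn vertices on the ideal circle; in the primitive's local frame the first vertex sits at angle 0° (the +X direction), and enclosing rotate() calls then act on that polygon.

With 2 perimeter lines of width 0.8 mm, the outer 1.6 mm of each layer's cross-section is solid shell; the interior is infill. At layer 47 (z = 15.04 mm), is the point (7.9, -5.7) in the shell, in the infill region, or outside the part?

At z = 15.04 mm: the cube (footprint 18.5×6) is included at this height; the cube at (12, 9.5) does not reach this height (z outside [15.5, 19.5]); the r=4.5 cylinder at (8, -2.5) contributes a regular 16-gon of circumradius 4.5; Merging all regions: the regions partially overlap (shared area 10.02 mm²), so overlapping operands fuse into one piece — 1 connected region. Overall, the cross-section is a single solid region. The nearest boundary edge runs (8.00, -7.00)→(6.28, -6.66); distance from the point to it = 1.26 mm. The point is inside the cross-section, 1.26 mm from the nearest boundary — within the 1.6 mm shell band (2 × 0.8).

shell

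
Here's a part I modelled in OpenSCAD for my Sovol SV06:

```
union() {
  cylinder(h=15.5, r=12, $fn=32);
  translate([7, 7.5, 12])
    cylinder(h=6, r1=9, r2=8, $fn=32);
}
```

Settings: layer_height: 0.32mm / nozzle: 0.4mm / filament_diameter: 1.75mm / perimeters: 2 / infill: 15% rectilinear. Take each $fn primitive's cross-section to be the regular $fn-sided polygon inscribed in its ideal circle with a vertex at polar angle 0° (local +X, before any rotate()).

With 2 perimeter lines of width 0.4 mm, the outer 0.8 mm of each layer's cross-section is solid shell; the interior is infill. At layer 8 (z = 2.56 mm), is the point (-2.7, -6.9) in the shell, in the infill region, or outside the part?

At z = 2.56 mm: the r=12 cylinder contributes a regular 32-gon of circumradius 12; the cone at (7, 7.5) is not intersected at this z (z outside [12, 18]); Combining (union): only the r=12 cylinder is present, so the union is just that shape — 1 connected region. Overall, the cross-section is a single solid region. The nearest boundary edge runs (-4.59, -11.09)→(-2.34, -11.77); distance from the point to it = 4.56 mm. The point is inside the cross-section and 4.56 mm from the nearest boundary — more than the 0.8 mm shell width (2 × 0.4), so it's in the infill interior.

infill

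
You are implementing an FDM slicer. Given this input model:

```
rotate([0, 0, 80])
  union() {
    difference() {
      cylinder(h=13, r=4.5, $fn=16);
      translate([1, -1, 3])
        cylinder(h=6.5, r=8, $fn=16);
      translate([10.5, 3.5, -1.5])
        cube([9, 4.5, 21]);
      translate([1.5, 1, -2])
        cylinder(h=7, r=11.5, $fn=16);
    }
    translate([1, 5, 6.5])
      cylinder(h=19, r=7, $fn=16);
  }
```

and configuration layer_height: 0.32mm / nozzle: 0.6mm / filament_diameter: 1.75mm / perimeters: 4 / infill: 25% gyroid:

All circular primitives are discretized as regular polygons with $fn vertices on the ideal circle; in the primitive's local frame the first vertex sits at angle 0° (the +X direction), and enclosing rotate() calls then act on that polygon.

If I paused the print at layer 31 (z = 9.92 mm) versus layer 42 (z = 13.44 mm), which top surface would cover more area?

Layer 31 (z = 9.92): the cylinder: section is a regular 16-gon, circumradius r=4.5 (area = (16/2)·4.500²·sin(360°/16) = 61.99 mm²); the cylinder at (1, -1) is absent (z outside [3, 9.5]); the cube at (10.5, 3.5) is present — its section is the full 9×4.5 rectangle (area 40.50 mm²); the cylinder at (1.5, 1) is not intersected at this z (z outside [-2, 5]); Taking the first minus the rest: starting from the r=4.5 cylinder (61.99 mm²), the 9×4.5 cube at (10.5, 3.5) misses the remaining region (no effect) — area = 61.99 mm²; the cylinder at (1, 5): section is a regular 16-gon, circumradius r=7 (area = (16/2)·7.000²·sin(360°/16) = 150.01 mm²); Merging all regions: the regions partially overlap — summed areas 212.01 mm² minus the doubly-counted overlap 42.58 mm² gives 169.43 mm² — area = 169.43 mm²; (rotated 80° about Z; rotation is an isometry so areas/perimeters/island counts are preserved). So its area = 169.43 mm². Layer 42 (z = 13.44): the cylinder is absent (z outside [0, 13]); the cylinder at (1, -1) does not reach this height (z outside [3, 9.5]); the cube at (10.5, 3.5) (footprint 9×4.5) is included at this height (area 40.50 mm²); the cylinder at (1.5, 1) does not reach this height (z outside [-2, 5]); Taking the first minus the rest: the first operand is absent here, so nothing remains; the cylinder at (1, 5): section is a regular 16-gon, circumradius r=7 (area = (16/2)·7.000²·sin(360°/16) = 150.01 mm²); Taking the union: only the r=7 cylinder at (1, 5) is present, so the union is just that shape — area = 150.01 mm²; (rotated 80° about Z; rotation is an isometry so areas/perimeters/island counts are preserved). So its area = 150.01 mm². Layer 31 is larger (169.43 vs 150.01 mm²).

layer 31 (z = 9.92 mm)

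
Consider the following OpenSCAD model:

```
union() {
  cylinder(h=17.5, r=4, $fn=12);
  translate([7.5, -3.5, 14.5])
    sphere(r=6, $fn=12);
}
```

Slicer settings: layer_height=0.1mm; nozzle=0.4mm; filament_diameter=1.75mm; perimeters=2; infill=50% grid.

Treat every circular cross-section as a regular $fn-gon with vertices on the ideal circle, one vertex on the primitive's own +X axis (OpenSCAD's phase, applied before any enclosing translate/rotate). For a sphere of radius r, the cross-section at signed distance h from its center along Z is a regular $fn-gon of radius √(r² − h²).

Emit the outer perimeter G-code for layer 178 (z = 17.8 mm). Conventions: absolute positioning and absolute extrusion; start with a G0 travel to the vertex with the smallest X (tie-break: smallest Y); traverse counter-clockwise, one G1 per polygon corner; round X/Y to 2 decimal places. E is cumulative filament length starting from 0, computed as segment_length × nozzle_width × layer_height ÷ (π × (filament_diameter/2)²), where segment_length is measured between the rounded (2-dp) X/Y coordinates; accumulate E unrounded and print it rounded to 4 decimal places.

G0 X2.49 Y-3.50 Z17.80
G1 X3.16 Y-6.01 E0.0432
G1 X4.99 Y-7.84 E0.0862
G1 X7.50 Y-8.51 E0.1294
G1 X10.01 Y-7.84 E0.1726
G1 X11.84 Y-6.01 E0.2157
G1 X12.51 Y-3.50 E0.2589
G1 X11.84 Y-0.99 E0.3021
G1 X10.01 Y0.84 E0.3451
G1 X7.50 Y1.51 E0.3883
G1 X4.99 Y0.84 E0.4315
G1 X3.16 Y-0.99 E0.4746
G1 X2.49 Y-3.50 E0.5178

At z = 17.8 mm: the cylinder does not reach this height (z outside [0, 17.5]); the r=6 sphere at (7.5, -3.5) contributes a regular 12-gon of circumradius √(6²−3.3²) = 5.011; Taking the union: only the r=6 sphere at (7.5, -3.5) is present, so the union is just that shape — 1 connected region. The outline is a single polygon with 12 vertices. Extrusion per mm of travel: 0.4 × 0.1 / (π × 0.875²) = 0.016630. Accumulating E over each segment gives final E = 0.5178.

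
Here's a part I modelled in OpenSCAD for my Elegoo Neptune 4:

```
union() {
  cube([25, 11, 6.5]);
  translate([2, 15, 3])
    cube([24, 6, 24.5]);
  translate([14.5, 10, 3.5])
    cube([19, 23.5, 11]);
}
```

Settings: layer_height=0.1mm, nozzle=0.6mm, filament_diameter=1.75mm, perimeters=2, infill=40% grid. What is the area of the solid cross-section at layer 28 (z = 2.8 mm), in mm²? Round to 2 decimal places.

275.00 mm²

At z = 2.8 mm: the cube is present — its section is the full 25×11 rectangle (area 275.00 mm²); the cube at (2, 15) is not intersected at this z (z outside [3, 27.5]); the cube at (14.5, 10) does not reach this height (z outside [3.5, 14.5]); Taking the union: only the 25×11 cube is present, so the union is just that shape — area = 275.00 mm². Overall, the cross-section is a single solid region. Net area = 275.00 mm².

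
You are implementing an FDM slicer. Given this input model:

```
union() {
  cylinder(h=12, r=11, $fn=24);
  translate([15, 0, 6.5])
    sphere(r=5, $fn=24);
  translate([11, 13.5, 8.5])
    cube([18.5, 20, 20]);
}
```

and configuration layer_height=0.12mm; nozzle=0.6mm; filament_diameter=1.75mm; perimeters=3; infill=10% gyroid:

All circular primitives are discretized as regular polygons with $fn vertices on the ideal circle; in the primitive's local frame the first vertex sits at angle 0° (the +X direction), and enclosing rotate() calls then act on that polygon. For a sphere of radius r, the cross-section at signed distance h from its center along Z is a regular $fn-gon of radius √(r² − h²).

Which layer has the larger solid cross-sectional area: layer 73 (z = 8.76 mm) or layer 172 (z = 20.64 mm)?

Layer 73 (z = 8.76): the cylinder: section is a regular 24-gon, circumradius r=11 (area = (24/2)·11.000²·sin(360°/24) = 375.81 mm²); the sphere at (15, 0): section is a regular 24-gon, circumradius = √(r²−h²) = √(5²−2.26²) = 4.460 (area = (24/2)·4.460²·sin(360°/24) = 61.78 mm²); the 18.5×20 cube at (11, 13.5) contributes its full rectangle (area 370.00 mm²); Combining (union): the regions partially overlap — summed areas 807.59 mm² minus the doubly-counted overlap 0.76 mm² gives 806.83 mm² — area = 806.83 mm². So its area = 806.83 mm². Layer 172 (z = 20.64): the cylinder is not intersected at this z (z outside [0, 12]); the sphere at (15, 0) is absent (|z−center|=14.140 > r=5); the cube at (11, 13.5) (footprint 18.5×20) is included at this height (area 370.00 mm²); Merging all regions: only the 18.5×20 cube at (11, 13.5) is present, so the union is just that shape — area = 370.00 mm². So its area = 370.00 mm². Layer 73 is larger (806.83 vs 370.00 mm²).

layer 73 (z = 8.76 mm)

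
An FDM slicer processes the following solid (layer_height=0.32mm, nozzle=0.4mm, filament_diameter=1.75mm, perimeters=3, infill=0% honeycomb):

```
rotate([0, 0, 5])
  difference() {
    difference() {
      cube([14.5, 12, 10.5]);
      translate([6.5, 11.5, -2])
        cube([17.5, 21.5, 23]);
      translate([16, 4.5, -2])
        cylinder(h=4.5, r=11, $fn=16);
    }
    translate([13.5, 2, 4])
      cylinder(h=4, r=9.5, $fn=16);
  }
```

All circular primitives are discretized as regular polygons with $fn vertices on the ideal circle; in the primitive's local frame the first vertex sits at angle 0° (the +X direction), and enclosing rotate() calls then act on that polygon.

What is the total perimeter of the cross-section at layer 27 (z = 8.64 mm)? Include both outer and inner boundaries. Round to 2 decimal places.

At z = 8.64 mm: the cube is present — its section is the full 14.5×12 rectangle (perimeter 53.00 mm); the cube at (6.5, 11.5) (footprint 17.5×21.5) is included at this height (perimeter 78.00 mm); the cylinder at (16, 4.5) does not reach this height (z outside [-2, 2.5]); Subtracting the remaining from the first: starting from the 14.5×12 cube, the 17.5×21.5 cube at (6.5, 11.5) partially overlaps it — only the 4.00 mm² overlap (of its 376.25 mm²) is removed, clipping the outline — boundary = 53.00 mm; the cylinder at (13.5, 2) does not reach this height (z outside [4, 8]); Taking the first minus the rest: none of the subtracted shapes is present at this height, so that combined region is unchanged — boundary = 53.00 mm; (rotated 5° about Z; rotation is an isometry so areas/perimeters/island counts are preserved). Overall, the cross-section is a single solid region. Total boundary length (outer) = 53.00 mm.

53.00 mm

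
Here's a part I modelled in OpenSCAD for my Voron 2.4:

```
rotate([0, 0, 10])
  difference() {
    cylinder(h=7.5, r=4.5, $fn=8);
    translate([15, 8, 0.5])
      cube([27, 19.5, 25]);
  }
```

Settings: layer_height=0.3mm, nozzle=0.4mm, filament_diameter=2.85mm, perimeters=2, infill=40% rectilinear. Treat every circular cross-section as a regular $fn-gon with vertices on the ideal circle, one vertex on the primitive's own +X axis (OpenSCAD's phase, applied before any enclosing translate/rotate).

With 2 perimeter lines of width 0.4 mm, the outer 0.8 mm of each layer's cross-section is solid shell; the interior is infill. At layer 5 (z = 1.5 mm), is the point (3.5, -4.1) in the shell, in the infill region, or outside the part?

outside

At z = 1.5 mm: the cylinder: section is a regular 8-gon, circumradius r=4.5; the cube at (15, 8) (footprint 27×19.5) is included at this height; Subtracting the remaining from the first: starting from the r=4.5 cylinder, the 27×19.5 cube at (15, 8) misses the remaining region (no effect) — 1 connected region; (whole slice rotated 10° about Z — lengths, areas and connectivity unchanged). Overall, the cross-section is a single solid region. Undo the 10° rotation: the query point maps to (2.735, -4.645) in the un-rotated model frame. The nearest boundary edge runs (3.18, -3.18)→(-0.00, -4.50); distance from the point to it = 1.18 mm. The point is not inside any of the regions above, so it lies outside the cross-section (1.18 mm from the nearest boundary).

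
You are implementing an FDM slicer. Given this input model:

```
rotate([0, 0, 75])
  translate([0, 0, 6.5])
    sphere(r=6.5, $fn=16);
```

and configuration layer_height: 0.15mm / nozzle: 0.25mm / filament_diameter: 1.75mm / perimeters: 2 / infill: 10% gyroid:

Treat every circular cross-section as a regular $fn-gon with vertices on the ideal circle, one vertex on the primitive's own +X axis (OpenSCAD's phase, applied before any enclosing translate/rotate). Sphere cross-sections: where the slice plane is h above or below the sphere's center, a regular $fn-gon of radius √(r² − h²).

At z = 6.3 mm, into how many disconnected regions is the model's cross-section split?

At z = 6.3 mm: the r=6.5 sphere slices to a regular 16-gon of circumradius 6.497 (√(r²−h²) with h=0.2 from center); (rotated 75° about Z; rotation is an isometry so areas/perimeters/island counts are preserved). The result has 1 disconnected region.

1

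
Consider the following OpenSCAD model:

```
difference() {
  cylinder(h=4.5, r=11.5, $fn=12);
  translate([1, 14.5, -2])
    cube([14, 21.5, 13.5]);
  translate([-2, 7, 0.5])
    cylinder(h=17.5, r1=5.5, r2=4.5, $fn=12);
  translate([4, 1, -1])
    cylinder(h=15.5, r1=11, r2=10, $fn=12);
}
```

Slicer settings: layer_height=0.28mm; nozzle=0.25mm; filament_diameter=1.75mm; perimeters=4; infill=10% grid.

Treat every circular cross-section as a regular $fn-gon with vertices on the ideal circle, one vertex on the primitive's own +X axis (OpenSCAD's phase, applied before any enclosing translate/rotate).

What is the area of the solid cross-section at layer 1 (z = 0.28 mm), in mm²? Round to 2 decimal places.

110.44 mm²

At z = 0.28 mm: the r=11.5 cylinder contributes a regular 12-gon of circumradius 11.5 (area = (12/2)·11.500²·sin(360°/12) = 396.75 mm²); the 14×21.5 cube at (1, 14.5) contributes its full rectangle (area 301.00 mm²); the cone at (-2, 7) is not intersected at this z (z outside [0.5, 18]); the cone at (4, 1) contributes a regular 12-gon of circumradius 10.917 (interpolated between r1=11 and r2=10 at t=0.083) (area = (12/2)·10.917²·sin(360°/12) = 357.57 mm²); Taking the first minus the rest: starting from the r=11.5 cylinder (396.75 mm²), the 14×21.5 cube at (1, 14.5) misses the remaining region (no effect); the cone at (4, 1) partially overlaps it — only the 286.31 mm² overlap (of its 357.57 mm²) is removed, clipping the outline — area = 110.44 mm². Overall, the cross-section is a single solid region. Net area = 110.44 mm².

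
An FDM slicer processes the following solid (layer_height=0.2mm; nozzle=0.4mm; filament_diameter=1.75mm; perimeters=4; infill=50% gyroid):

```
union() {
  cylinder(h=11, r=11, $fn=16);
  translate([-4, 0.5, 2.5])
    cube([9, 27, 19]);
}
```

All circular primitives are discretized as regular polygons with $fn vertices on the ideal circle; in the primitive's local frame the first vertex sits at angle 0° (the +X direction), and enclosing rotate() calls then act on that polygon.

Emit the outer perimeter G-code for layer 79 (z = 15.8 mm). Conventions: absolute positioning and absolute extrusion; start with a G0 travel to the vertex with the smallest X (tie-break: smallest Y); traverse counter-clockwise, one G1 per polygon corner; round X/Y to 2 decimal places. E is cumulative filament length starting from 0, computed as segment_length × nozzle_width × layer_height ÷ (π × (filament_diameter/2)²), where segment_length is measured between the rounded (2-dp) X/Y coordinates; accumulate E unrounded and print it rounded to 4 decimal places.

At z = 15.8 mm: the cylinder is not intersected at this z (z outside [0, 11]); the cube at (-4, 0.5) is present — its section is the full 9×27 rectangle; Combining (union): only the 9×27 cube at (-4, 0.5) is present, so the union is just that shape — 1 connected region. The outline is a single polygon with 4 vertices. Extrusion per mm of travel: 0.4 × 0.2 / (π × 0.875²) = 0.033260. Accumulating E over each segment gives final E = 2.3947.

G0 X-4.00 Y0.50 Z15.80
G1 X5.00 Y0.50 E0.2993
G1 X5.00 Y27.50 E1.1974
G1 X-4.00 Y27.50 E1.4967
G1 X-4.00 Y0.50 E2.3947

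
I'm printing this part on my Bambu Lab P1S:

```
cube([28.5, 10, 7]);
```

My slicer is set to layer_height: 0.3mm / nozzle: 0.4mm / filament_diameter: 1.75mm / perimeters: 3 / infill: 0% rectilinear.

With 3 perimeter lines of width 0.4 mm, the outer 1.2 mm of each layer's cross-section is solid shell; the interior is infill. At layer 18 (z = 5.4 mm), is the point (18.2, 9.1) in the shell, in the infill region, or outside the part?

shell

At z = 5.4 mm: the 28.5×10 cube contributes its full rectangle. Overall, the cross-section is a single solid region. The nearest boundary edge runs (28.50, 10.00)→(0.00, 10.00); distance from the point to it = 0.90 mm. The point is inside the cross-section, 0.90 mm from the nearest boundary — within the 1.2 mm shell band (3 × 0.4).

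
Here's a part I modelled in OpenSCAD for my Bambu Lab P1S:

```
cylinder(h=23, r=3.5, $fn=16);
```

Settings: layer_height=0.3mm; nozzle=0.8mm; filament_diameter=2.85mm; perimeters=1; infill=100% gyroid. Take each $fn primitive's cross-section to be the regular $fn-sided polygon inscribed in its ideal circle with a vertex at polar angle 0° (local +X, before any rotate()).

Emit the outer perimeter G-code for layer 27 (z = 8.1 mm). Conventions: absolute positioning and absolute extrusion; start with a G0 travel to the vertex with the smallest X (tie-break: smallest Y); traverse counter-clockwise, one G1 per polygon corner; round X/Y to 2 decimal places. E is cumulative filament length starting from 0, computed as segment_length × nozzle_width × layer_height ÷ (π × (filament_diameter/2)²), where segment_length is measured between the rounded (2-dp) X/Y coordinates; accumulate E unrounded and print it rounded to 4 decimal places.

At z = 8.1 mm: the r=3.5 cylinder contributes a regular 16-gon of circumradius 3.5. The outline is a single polygon with 16 vertices. Extrusion per mm of travel: 0.8 × 0.3 / (π × 1.425²) = 0.037621. Accumulating E over each segment gives final E = 0.8213.

G0 X-3.50 Y0.00 Z8.10
G1 X-3.23 Y-1.34 E0.0514
G1 X-2.47 Y-2.47 E0.1027
G1 X-1.34 Y-3.23 E0.1539
G1 X0.00 Y-3.50 E0.2053
G1 X1.34 Y-3.23 E0.2567
G1 X2.47 Y-2.47 E0.3080
G1 X3.23 Y-1.34 E0.3592
G1 X3.50 Y0.00 E0.4106
G1 X3.23 Y1.34 E0.4621
G1 X2.47 Y2.47 E0.5133
G1 X1.34 Y3.23 E0.5645
G1 X0.00 Y3.50 E0.6159
G1 X-1.34 Y3.23 E0.6674
G1 X-2.47 Y2.47 E0.7186
G1 X-3.23 Y1.34 E0.7698
G1 X-3.50 Y0.00 E0.8213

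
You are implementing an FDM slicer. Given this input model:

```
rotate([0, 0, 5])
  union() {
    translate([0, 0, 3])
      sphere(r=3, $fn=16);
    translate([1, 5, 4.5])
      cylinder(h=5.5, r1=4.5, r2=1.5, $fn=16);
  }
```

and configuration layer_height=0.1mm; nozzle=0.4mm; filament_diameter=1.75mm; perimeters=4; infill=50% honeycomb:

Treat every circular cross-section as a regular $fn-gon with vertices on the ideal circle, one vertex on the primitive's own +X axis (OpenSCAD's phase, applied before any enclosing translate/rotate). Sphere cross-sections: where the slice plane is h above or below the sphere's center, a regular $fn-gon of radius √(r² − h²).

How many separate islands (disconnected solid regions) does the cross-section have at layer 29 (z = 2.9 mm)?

At z = 2.9 mm: the sphere: section is a regular 16-gon, circumradius = √(r²−h²) = √(3²−0.1²) = 2.998; the cone at (1, 5) is absent (z outside [4.5, 10]); Combining (union): only the r=3 sphere is present, so the union is just that shape — 1 connected region; (rotated 5° about Z; rotation is an isometry so areas/perimeters/island counts are preserved). Overall, the cross-section is a single solid region. Island count = 1.

1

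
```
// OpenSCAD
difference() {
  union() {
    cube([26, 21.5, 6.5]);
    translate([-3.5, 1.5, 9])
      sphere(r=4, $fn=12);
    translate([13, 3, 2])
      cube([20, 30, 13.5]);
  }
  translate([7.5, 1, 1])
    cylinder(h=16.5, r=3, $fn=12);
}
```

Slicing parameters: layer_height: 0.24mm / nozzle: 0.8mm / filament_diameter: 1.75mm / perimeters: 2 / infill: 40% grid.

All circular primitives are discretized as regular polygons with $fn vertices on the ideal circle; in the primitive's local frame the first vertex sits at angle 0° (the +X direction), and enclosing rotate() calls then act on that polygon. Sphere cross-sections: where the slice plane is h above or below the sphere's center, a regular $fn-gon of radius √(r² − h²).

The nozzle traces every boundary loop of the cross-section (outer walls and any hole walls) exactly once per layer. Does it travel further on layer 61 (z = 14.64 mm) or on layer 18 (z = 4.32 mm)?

Layer 61 (z = 14.64): the cube is not intersected at this z (z outside [0, 6.5]); the sphere at (-3.5, 1.5) is not intersected at this z (|z−center|=5.640 > r=4); the cube at (13, 3) (footprint 20×30) is included at this height (perimeter 100.00 mm); Taking the union: only the 20×30 cube at (13, 3) is present, so the union is just that shape — boundary = 100.00 mm; the cylinder at (7.5, 1): section is a regular 12-gon, circumradius r=3 (perimeter = 2·12·3.000·sin(180°/12) = 18.63 mm); Taking the first minus the rest: starting from the result so far, the r=3 cylinder at (7.5, 1) misses the remaining region (no effect) — boundary = 100.00 mm. So its perimeter = 100.00 mm. Layer 18 (z = 4.32): the cube is present — its section is the full 26×21.5 rectangle (perimeter 95.00 mm); the sphere at (-3.5, 1.5) does not reach this height (|z−center|=4.680 > r=4); the cube at (13, 3) is present — its section is the full 20×30 rectangle (perimeter 100.00 mm); Combining (union): the regions partially overlap (shared area 240.50 mm²), so the edge portions inside another operand are dropped and the merged outline is re-measured after clipping — boundary = 132.00 mm; the cylinder at (7.5, 1): section is a regular 12-gon, circumradius r=3 (perimeter = 2·12·3.000·sin(180°/12) = 18.63 mm); Taking the first minus the rest: starting from that combined region, the r=3 cylinder at (7.5, 1) partially overlaps it — only the 19.23 mm² overlap (of its 27.00 mm²) is removed, clipping the outline — boundary = 137.92 mm. So its perimeter = 137.92 mm. Layer 18 is larger (137.92 vs 100.00 mm).

layer 18 (z = 4.32 mm)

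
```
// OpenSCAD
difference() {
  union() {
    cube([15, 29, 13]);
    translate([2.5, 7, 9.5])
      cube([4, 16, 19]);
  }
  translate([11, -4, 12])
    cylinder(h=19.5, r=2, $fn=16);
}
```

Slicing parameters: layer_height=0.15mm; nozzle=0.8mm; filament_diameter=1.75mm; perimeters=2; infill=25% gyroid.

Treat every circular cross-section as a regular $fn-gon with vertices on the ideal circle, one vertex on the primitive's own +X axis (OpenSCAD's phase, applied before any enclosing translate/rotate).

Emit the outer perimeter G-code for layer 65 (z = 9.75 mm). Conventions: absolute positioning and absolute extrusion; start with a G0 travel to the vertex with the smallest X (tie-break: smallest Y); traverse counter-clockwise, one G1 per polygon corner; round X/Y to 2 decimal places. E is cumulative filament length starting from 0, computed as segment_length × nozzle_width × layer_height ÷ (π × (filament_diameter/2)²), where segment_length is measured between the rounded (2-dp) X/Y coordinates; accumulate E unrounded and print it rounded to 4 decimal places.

At z = 9.75 mm: the 15×29 cube contributes its full rectangle; the cube at (2.5, 7) is present — its section is the full 4×16 rectangle; Taking the union: the 4×16 cube at (2.5, 7) lies entirely inside the 15×29 cube, so the union is just the 15×29 cube — 1 connected region; the cylinder at (11, -4) is absent (z outside [12, 31.5]); Subtracting the remaining from the first: none of the subtracted shapes is present at this height, so the result so far is unchanged — 1 connected region. The outline is a single polygon with 4 vertices. Extrusion per mm of travel: 0.8 × 0.15 / (π × 0.875²) = 0.049890. Accumulating E over each segment gives final E = 4.3903.

G0 X0.00 Y0.00 Z9.75
G1 X15.00 Y0.00 E0.7484
G1 X15.00 Y29.00 E2.1952
G1 X0.00 Y29.00 E2.9435
G1 X0.00 Y0.00 E4.3903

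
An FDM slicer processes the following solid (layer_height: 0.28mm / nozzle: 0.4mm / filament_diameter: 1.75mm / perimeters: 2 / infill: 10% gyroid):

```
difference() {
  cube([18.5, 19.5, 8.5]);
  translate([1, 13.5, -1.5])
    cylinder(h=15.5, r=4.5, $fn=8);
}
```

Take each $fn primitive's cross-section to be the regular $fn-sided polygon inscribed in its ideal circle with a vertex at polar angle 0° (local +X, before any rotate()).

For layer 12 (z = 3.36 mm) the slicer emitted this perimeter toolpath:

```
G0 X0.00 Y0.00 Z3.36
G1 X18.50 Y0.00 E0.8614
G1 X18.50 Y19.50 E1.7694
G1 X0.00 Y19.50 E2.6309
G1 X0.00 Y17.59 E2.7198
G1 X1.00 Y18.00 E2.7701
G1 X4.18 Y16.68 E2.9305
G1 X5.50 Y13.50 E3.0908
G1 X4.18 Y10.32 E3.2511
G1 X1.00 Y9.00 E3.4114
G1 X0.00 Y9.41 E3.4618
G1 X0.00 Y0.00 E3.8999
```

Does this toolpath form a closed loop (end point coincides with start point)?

yes

Start point (G0): (0.00, 0.00). End point (last G1): the path returns to the start — closed.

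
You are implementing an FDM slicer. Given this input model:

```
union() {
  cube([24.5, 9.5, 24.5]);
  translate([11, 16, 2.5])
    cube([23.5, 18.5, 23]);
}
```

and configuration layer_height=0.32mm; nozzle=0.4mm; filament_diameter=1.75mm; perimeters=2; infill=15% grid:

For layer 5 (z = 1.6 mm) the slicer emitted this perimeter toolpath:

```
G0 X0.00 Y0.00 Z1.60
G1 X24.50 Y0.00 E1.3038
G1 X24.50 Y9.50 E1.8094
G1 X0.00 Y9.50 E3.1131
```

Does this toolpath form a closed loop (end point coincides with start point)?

no

Start point (G0): (0.00, 0.00). End point (last G1): the path does not return to the start — open.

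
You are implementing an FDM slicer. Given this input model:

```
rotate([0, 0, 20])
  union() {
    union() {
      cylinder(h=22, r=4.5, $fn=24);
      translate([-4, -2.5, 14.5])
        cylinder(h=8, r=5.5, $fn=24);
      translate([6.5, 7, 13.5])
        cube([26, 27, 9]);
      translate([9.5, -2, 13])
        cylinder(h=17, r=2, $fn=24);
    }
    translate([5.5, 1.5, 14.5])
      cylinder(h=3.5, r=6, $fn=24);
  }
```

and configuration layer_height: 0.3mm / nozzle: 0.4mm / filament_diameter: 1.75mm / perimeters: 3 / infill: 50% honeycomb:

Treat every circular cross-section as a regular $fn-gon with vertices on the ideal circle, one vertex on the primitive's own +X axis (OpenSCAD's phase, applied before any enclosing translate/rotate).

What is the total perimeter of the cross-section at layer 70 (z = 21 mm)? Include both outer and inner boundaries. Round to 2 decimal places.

159.91 mm

At z = 21 mm: the r=4.5 cylinder contributes a regular 24-gon of circumradius 4.5 (perimeter = 2·24·4.500·sin(180°/24) = 28.19 mm); the cylinder at (-4, -2.5): section is a regular 24-gon, circumradius r=5.5 (perimeter = 2·24·5.500·sin(180°/24) = 34.46 mm); the 26×27 cube at (6.5, 7) contributes its full rectangle (perimeter 106.00 mm); the cylinder at (9.5, -2): section is a regular 24-gon, circumradius r=2 (perimeter = 2·24·2.000·sin(180°/24) = 12.53 mm); Taking the union: the regions partially overlap (shared area 32.18 mm²), so the edge portions inside another operand are dropped and the merged outline is re-measured after clipping — boundary = 159.91 mm; the cylinder at (5.5, 1.5) is not intersected at this z (z outside [14.5, 18]); Merging all regions: only that combined region is present, so the union is just that shape — boundary = 159.91 mm; (whole slice rotated 20° about Z — lengths, areas and connectivity unchanged). Overall, the cross-section has 3 separate islands. Total boundary length (outer) = 159.91 mm.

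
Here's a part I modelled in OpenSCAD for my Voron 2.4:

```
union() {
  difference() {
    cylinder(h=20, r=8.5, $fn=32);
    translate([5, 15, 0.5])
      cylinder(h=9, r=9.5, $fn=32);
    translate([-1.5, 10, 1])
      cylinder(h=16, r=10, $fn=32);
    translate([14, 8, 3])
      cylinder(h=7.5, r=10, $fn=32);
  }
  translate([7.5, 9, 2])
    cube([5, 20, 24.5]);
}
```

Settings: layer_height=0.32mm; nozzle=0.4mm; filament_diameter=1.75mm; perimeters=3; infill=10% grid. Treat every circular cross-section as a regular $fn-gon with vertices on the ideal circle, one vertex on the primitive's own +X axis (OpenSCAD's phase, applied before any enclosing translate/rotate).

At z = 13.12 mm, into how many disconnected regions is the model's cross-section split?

At z = 13.12 mm: the r=8.5 cylinder gives a regular 32-gon of circumradius 8.5 (constant along its height); the cylinder at (5, 15) does not reach this height (z outside [0.5, 9.5]); the r=10 cylinder at (-1.5, 10) gives a regular 32-gon of circumradius 10 (constant along its height); the cylinder at (14, 8) is not intersected at this z (z outside [3, 10.5]); After the difference (first − rest): starting from the r=8.5 cylinder, the r=10 cylinder at (-1.5, 10) partially overlaps it — only the 89.83 mm² overlap (of its 312.14 mm²) is removed, clipping the outline — 1 connected region; the 5×20 cube at (7.5, 9) contributes its full rectangle; Combining (union): the 2 present regions are separate (no shared area or edge), so areas and boundary lengths simply add and each stays a separate island — 2 connected regions. The result has 2 disconnected regions.

2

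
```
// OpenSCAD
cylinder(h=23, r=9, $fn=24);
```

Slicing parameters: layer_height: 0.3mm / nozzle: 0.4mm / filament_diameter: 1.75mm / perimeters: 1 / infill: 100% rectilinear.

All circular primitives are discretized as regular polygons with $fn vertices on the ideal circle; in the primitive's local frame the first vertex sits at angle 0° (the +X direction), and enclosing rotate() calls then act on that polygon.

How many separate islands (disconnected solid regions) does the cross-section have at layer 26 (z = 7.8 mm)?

1

At z = 7.8 mm: the r=9 cylinder contributes a regular 24-gon of circumradius 9. Overall, the cross-section is a single solid region. Island count = 1.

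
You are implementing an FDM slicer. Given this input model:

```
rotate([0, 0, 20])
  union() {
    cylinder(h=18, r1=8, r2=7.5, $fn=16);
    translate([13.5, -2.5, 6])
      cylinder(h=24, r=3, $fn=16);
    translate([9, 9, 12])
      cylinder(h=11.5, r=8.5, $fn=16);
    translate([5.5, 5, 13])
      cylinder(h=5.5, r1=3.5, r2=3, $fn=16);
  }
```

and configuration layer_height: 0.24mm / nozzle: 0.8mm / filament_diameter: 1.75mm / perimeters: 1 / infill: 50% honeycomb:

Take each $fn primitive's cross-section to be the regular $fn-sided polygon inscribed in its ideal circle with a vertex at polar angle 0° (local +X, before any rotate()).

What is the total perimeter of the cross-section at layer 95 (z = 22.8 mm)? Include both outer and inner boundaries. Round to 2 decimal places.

At z = 22.8 mm: the cone does not reach this height (z outside [0, 18]); the r=3 cylinder at (13.5, -2.5) gives a regular 16-gon of circumradius 3 (constant along its height) (perimeter = 2·16·3.000·sin(180°/16) = 18.73 mm); the cylinder at (9, 9): section is a regular 16-gon, circumradius r=8.5 (perimeter = 2·16·8.500·sin(180°/16) = 53.06 mm); the cone at (5.5, 5) does not reach this height (z outside [13, 18.5]); Combining (union): the 2 present regions are separate (no shared area or edge), so areas and boundary lengths simply add and each stays a separate island — boundary = 71.79 mm; (whole slice rotated 20° about Z — lengths, areas and connectivity unchanged). Overall, the cross-section has 2 separate islands. Total boundary length (outer) = 71.79 mm.

71.79 mm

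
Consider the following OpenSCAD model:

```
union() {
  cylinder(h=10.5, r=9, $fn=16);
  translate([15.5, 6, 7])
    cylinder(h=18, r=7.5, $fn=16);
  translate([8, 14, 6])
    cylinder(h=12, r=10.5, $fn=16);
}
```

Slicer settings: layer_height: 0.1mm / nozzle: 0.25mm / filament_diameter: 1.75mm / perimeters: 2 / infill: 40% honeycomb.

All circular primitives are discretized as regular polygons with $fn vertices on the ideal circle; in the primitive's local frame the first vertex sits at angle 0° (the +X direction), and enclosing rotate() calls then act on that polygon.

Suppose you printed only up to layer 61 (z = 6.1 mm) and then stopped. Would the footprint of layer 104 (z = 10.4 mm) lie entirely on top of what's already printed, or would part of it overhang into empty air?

part overhangs

Compare the two slices. At z = 6.1: the r=9 cylinder gives a regular 16-gon of circumradius 9 (constant along its height) (area = (16/2)·9.000²·sin(360°/16) = 247.98 mm²); the cylinder at (15.5, 6) is absent (z outside [7, 25]); the r=10.5 cylinder at (8, 14) contributes a regular 16-gon of circumradius 10.5 (area = (16/2)·10.500²·sin(360°/16) = 337.53 mm²); Taking the union: the regions partially overlap — summed areas 585.51 mm² minus the doubly-counted overlap 22.21 mm² gives 563.30 mm² — area = 563.30 mm². At z = 10.4: the cylinder: section is a regular 16-gon, circumradius r=9 (area = (16/2)·9.000²·sin(360°/16) = 247.98 mm²); the r=7.5 cylinder at (15.5, 6) gives a regular 16-gon of circumradius 7.5 (constant along its height) (area = (16/2)·7.500²·sin(360°/16) = 172.21 mm²); the r=10.5 cylinder at (8, 14) contributes a regular 16-gon of circumradius 10.5 (area = (16/2)·10.500²·sin(360°/16) = 337.53 mm²); Taking the union: the regions partially overlap — summed areas 757.71 mm² minus the doubly-counted overlap 86.76 mm² gives 670.95 mm² — area = 670.95 mm². Checking containment: at z = 10.4 the cross-section extends beyond the z = 6.1 cross-section by about 107.65 mm².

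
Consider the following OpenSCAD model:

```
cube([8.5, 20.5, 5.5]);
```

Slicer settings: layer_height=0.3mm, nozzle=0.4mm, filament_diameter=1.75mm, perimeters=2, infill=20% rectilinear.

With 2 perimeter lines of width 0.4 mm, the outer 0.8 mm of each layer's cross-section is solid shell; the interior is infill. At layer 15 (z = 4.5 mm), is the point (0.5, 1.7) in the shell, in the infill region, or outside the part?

At z = 4.5 mm: the 8.5×20.5 cube contributes its full rectangle. Overall, the cross-section is a single solid region. The nearest boundary edge runs (0.00, 20.50)→(0.00, 0.00); distance from the point to it = 0.50 mm. The point is inside the cross-section, 0.50 mm from the nearest boundary — within the 0.8 mm shell band (2 × 0.4).

shell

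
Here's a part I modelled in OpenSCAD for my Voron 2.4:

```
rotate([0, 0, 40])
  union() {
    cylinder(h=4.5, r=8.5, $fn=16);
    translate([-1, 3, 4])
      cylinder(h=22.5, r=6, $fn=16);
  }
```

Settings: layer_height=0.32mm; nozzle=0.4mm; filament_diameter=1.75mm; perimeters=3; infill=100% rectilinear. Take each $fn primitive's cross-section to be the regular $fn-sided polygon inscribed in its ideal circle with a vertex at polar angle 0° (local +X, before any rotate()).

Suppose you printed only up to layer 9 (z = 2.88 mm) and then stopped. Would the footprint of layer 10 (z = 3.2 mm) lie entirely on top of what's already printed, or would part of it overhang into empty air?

Compare the two slices. At z = 2.88: the cylinder: section is a regular 16-gon, circumradius r=8.5 (area = (16/2)·8.500²·sin(360°/16) = 221.19 mm²); the cylinder at (-1, 3) does not reach this height (z outside [4, 26.5]); Combining (union): only the r=8.5 cylinder is present, so the union is just that shape — area = 221.19 mm²; (whole slice rotated 40° about Z — lengths, areas and connectivity unchanged). At z = 3.2: the r=8.5 cylinder gives a regular 16-gon of circumradius 8.5 (constant along its height) (area = (16/2)·8.500²·sin(360°/16) = 221.19 mm²); the cylinder at (-1, 3) is absent (z outside [4, 26.5]); Combining (union): only the r=8.5 cylinder is present, so the union is just that shape — area = 221.19 mm²; (whole slice rotated 40° about Z — lengths, areas and connectivity unchanged). Checking containment: the cross-section at z = 3.2 is a subset of the cross-section at z = 2.88.

entirely on top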